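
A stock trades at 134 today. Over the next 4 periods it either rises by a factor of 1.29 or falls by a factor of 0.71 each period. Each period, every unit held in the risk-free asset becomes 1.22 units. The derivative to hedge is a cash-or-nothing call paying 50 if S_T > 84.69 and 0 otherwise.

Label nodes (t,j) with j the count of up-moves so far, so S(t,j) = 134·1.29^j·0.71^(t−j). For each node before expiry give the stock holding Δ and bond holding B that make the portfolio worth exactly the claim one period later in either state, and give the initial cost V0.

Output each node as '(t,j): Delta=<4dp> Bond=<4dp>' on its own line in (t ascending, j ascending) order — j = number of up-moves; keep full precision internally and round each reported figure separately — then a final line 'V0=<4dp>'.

(0,0): Delta=0.0136 Bond=20.6014
(1,0): Delta=0.1292 Bond=14.1357
(1,1): Delta=0.0049 Bond=26.6433
(2,0): Delta=0.9198 Bond=-36.1595
(2,1): Delta=0.0695 Bond=24.5757
(2,2): Delta=0.0000 Bond=33.5931
(3,0): Delta=0.0000 Bond=0.0000
(3,1): Delta=0.9893 Bond=-50.1696
(3,2): Delta=0.0000 Bond=40.9836
(3,3): Delta=0.0000 Bond=40.9836
V0=22.4256

No-arbitrage ⇒ martingale measure with p* = (R−d)/(u−d) = 0.8793.
At expiry t=4: V(4,0)=0.0000, V(4,1)=0.0000, V(4,2)=50.0000, V(4,3)=50.0000, V(4,4)=50.0000
(3,0): S=47.9601. Δ = (V_up−V_dn)/(S_up−S_dn) = (0.0000−0.0000)/(61.8685−34.0517) = 0.0000. V = [p*·0.0000 + (1−p*)·0.0000]/1.22 = 0.0000. B = V − Δ·S = 0.0000.
(3,1): S=87.1387. Δ = (V_up−V_dn)/(S_up−S_dn) = (50.0000−0.0000)/(112.4090−61.8685) = 0.9893. V = [p*·50.0000 + (1−p*)·0.0000]/1.22 = 36.0373. B = V − Δ·S = -50.1696.
(3,2): S=158.3225. Δ = (V_up−V_dn)/(S_up−S_dn) = (50.0000−50.0000)/(204.2360−112.4090) = 0.0000. V = [p*·50.0000 + (1−p*)·50.0000]/1.22 = 40.9836. B = V − Δ·S = 40.9836.
(3,3): S=287.6563. Δ = (V_up−V_dn)/(S_up−S_dn) = (50.0000−50.0000)/(371.0767−204.2360) = 0.0000. V = [p*·50.0000 + (1−p*)·50.0000]/1.22 = 40.9836. B = V − Δ·S = 40.9836.
(2,0): S=67.5494. Δ = (V_up−V_dn)/(S_up−S_dn) = (36.0373−0.0000)/(87.1387−47.9601) = 0.9198. V = [p*·36.0373 + (1−p*)·0.0000]/1.22 = 25.9738. B = V − Δ·S = -36.1595.
(2,1): S=122.7306. Δ = (V_up−V_dn)/(S_up−S_dn) = (40.9836−36.0373)/(158.3225−87.1387) = 0.0695. V = [p*·40.9836 + (1−p*)·36.0373]/1.22 = 33.1038. B = V − Δ·S = 24.5757.
(2,2): S=222.9894. Δ = (V_up−V_dn)/(S_up−S_dn) = (40.9836−40.9836)/(287.6563−158.3225) = 0.0000. V = [p*·40.9836 + (1−p*)·40.9836]/1.22 = 33.5931. B = V − Δ·S = 33.5931.
(1,0): S=95.1400. Δ = (V_up−V_dn)/(S_up−S_dn) = (33.1038−25.9738)/(122.7306−67.5494) = 0.1292. V = [p*·33.1038 + (1−p*)·25.9738]/1.22 = 26.4289. B = V − Δ·S = 14.1357.
(1,1): S=172.8600. Δ = (V_up−V_dn)/(S_up−S_dn) = (33.5931−33.1038)/(222.9894−122.7306) = 0.0049. V = [p*·33.5931 + (1−p*)·33.1038]/1.22 = 27.4869. B = V − Δ·S = 26.6433.
(0,0): S=134.0000. Δ = (V_up−V_dn)/(S_up−S_dn) = (27.4869−26.4289)/(172.8600−95.1400) = 0.0136. V = [p*·27.4869 + (1−p*)·26.4289]/1.22 = 22.4256. B = V − Δ·S = 20.6014.
Each (Δ,B) replicates both successor values, so the strategy is self-financing and V0 is arbitrage-free.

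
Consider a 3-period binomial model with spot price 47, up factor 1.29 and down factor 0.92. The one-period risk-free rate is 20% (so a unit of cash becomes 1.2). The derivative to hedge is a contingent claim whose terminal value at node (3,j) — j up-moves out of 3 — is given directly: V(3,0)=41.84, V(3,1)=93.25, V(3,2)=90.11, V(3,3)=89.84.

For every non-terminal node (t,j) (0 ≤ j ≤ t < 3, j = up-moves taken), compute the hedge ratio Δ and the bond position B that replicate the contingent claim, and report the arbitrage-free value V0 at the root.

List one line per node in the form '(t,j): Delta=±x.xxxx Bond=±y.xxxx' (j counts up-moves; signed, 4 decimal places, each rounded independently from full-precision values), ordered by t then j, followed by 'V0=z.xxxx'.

No-arbitrage ⇒ martingale measure with p* = (R−d)/(u−d) = 0.7568.
Terminal payoffs: V(3,0)=41.8400, V(3,1)=93.2500, V(3,2)=90.1100, V(3,3)=89.8400
  t=2,j=0: stock 39.7808 → up 51.3172 (V=93.2500), down 36.5983 (V=41.8400). Price 67.2874; hedge Δ=3.4928, bond B=-71.6586.
  t=2,j=1: stock 55.7796 → up 71.9557 (V=90.1100), down 51.3172 (V=93.2500). Price 75.7282; hedge Δ=-0.1521, bond B=84.2146.
  t=2,j=2: stock 78.2127 → up 100.8944 (V=89.8400), down 71.9557 (V=90.1100). Price 74.9214; hedge Δ=-0.0093, bond B=75.6511.
  t=1,j=0: stock 43.2400 → up 55.7796 (V=75.7282), down 39.7808 (V=67.2874). Price 61.3958; hedge Δ=0.5276, bond B=38.5829.
  t=1,j=1: stock 60.6300 → up 78.2127 (V=74.9214), down 55.7796 (V=75.7282). Price 62.5980; hedge Δ=-0.0360, bond B=64.7785.
  t=0,j=0: stock 47.0000 → up 60.6300 (V=62.5980), down 43.2400 (V=61.3958). Price 51.9213; hedge Δ=0.0691, bond B=48.6721.
Each (Δ,B) replicates both successor values, so the strategy is self-financing and V0 is arbitrage-free.

(0,0): Delta=0.0691 Bond=48.6721
(1,0): Delta=0.5276 Bond=38.5829
(1,1): Delta=-0.0360 Bond=64.7785
(2,0): Delta=3.4928 Bond=-71.6586
(2,1): Delta=-0.1521 Bond=84.2146
(2,2): Delta=-0.0093 Bond=75.6511
V0=51.9213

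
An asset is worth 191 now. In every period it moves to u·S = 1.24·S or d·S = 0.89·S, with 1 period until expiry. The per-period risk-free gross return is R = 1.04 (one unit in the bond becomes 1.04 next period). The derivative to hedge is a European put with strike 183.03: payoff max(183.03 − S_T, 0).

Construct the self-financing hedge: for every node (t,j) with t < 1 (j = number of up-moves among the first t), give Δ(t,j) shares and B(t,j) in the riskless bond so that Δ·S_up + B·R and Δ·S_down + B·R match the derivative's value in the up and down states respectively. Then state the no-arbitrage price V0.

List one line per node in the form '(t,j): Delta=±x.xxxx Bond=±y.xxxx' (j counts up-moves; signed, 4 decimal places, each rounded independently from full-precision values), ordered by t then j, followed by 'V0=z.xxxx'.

(0,0): Delta=-0.1951 Bond=44.4220
V0=7.1648

The replicating-portfolio and risk-neutral prices coincide; use p* = (1.04−0.89)/(1.24−0.89) = 0.4286 for the latter.
Payoff layer (t=1): V(1,0)=13.0400, V(1,1)=0.0000
Node (0,0) S=191.0000: V=(p*·0.0000+(1−p*)·13.0400)/1.04=7.1648; Δ=(0.0000−13.0400)/(236.8400−169.9900)=-0.1951; B=V−Δ·S=44.4220
Each (Δ,B) replicates both successor values, so the strategy is self-financing and V0 is arbitrage-free.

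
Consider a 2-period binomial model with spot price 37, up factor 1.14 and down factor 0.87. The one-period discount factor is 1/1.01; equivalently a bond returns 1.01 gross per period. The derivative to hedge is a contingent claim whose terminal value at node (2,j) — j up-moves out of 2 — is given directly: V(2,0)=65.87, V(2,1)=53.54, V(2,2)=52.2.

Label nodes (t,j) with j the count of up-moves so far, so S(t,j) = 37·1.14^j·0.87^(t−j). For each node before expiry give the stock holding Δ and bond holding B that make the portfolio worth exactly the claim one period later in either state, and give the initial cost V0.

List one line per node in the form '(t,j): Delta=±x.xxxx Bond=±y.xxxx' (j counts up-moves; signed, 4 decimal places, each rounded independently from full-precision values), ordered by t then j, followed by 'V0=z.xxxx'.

The replicating-portfolio and risk-neutral prices coincide; use p* = (1.01−0.87)/(1.14−0.87) = 0.5185 for the latter.
At expiry t=2: V(2,0)=65.8700, V(2,1)=53.5400, V(2,2)=52.2000
  t=1,j=0: stock 32.1900 → up 36.6966 (V=53.5400), down 28.0053 (V=65.8700). Price 58.8878; hedge Δ=-1.4187, bond B=104.5545.
  t=1,j=1: stock 42.1800 → up 48.0852 (V=52.2000), down 36.6966 (V=53.5400). Price 52.3220; hedge Δ=-0.1177, bond B=57.2849.
  t=0,j=0: stock 37.0000 → up 42.1800 (V=52.3220), down 32.1900 (V=58.8878). Price 54.9339; hedge Δ=-0.6572, bond B=79.2518.
Self-financing check: at every node Δ·S+B equals the discounted successor values.

(0,0): Delta=-0.6572 Bond=79.2518
(1,0): Delta=-1.4187 Bond=104.5545
(1,1): Delta=-0.1177 Bond=57.2849
V0=54.9339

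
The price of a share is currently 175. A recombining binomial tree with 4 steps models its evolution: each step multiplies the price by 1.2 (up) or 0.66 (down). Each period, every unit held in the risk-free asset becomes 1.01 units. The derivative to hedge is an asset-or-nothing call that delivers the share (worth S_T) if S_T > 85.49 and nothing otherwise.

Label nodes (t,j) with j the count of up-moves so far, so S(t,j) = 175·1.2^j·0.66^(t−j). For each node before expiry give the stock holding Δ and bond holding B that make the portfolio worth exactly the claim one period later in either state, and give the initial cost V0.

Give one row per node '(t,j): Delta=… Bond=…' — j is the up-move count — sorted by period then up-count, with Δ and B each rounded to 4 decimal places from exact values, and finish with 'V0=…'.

(0,0): Delta=1.1371 Bond=-31.0362
(1,0): Delta=1.3799 Bond=-59.3935
(1,1): Delta=1.0646 Bond=-16.1211
(2,0): Delta=1.7113 Bond=-85.2452
(2,1): Delta=1.2810 Bond=-46.2760
(2,2): Delta=1.0000 Bond=0.0000
(3,0): Delta=0.0000 Bond=0.0000
(3,1): Delta=2.2222 Bond=-132.8364
(3,2): Delta=1.0000 Bond=0.0000
(3,3): Delta=1.0000 Bond=0.0000
V0=167.9589

Under the risk-neutral measure, an up-move has probability p* = (R−d)/(u−d) = 0.6481 and values discount at R = 1.01.
Terminal values V(4,·): V(4,0)=0.0000, V(4,1)=0.0000, V(4,2)=109.7712, V(4,3)=199.5840, V(4,4)=362.8800
Node (3,0) S=50.3118: V=(p*·0.0000+(1−p*)·0.0000)/1.01=0.0000; Δ=(0.0000−0.0000)/(60.3742−33.2058)=0.0000; B=V−Δ·S=0.0000
Node (3,1) S=91.4760: V=(p*·109.7712+(1−p*)·0.0000)/1.01=70.4436; Δ=(109.7712−0.0000)/(109.7712−60.3742)=2.2222; B=V−Δ·S=-132.8364
Node (3,2) S=166.3200: V=(p*·199.5840+(1−p*)·109.7712)/1.01=166.3200; Δ=(199.5840−109.7712)/(199.5840−109.7712)=1.0000; B=V−Δ·S=0.0000
Node (3,3) S=302.4000: V=(p*·362.8800+(1−p*)·199.5840)/1.01=302.4000; Δ=(362.8800−199.5840)/(362.8800−199.5840)=1.0000; B=V−Δ·S=0.0000
Node (2,0) S=76.2300: V=(p*·70.4436+(1−p*)·0.0000)/1.01=45.2058; Δ=(70.4436−0.0000)/(91.4760−50.3118)=1.7113; B=V−Δ·S=-85.2452
Node (2,1) S=138.6000: V=(p*·166.3200+(1−p*)·70.4436)/1.01=131.2730; Δ=(166.3200−70.4436)/(166.3200−91.4760)=1.2810; B=V−Δ·S=-46.2760
Node (2,2) S=252.0000: V=(p*·302.4000+(1−p*)·166.3200)/1.01=252.0000; Δ=(302.4000−166.3200)/(302.4000−166.3200)=1.0000; B=V−Δ·S=0.0000
Node (1,0) S=115.5000: V=(p*·131.2730+(1−p*)·45.2058)/1.01=99.9902; Δ=(131.2730−45.2058)/(138.6000−76.2300)=1.3799; B=V−Δ·S=-59.3935
Node (1,1) S=210.0000: V=(p*·252.0000+(1−p*)·131.2730)/1.01=207.4475; Δ=(252.0000−131.2730)/(252.0000−138.6000)=1.0646; B=V−Δ·S=-16.1211
Node (0,0) S=175.0000: V=(p*·207.4475+(1−p*)·99.9902)/1.01=167.9589; Δ=(207.4475−99.9902)/(210.0000−115.5000)=1.1371; B=V−Δ·S=-31.0362
The time-0 hedge costs 167.9589, which is the no-arbitrage price.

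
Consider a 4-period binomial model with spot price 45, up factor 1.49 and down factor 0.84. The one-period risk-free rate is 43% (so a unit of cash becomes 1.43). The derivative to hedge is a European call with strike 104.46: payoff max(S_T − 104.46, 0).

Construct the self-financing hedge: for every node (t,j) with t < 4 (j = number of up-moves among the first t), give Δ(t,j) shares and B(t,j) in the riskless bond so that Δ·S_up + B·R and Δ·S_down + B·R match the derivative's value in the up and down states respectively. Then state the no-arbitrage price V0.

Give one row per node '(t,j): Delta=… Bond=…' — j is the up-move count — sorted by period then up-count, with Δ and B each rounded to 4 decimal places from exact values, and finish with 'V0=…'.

(0,0): Delta=0.9009 Bond=-20.1331
(1,0): Delta=0.3375 Bond=-7.4936
(1,1): Delta=0.9332 Bond=-30.9561
(2,0): Delta=0.0000 Bond=0.0000
(2,1): Delta=0.3568 Bond=-11.8056
(2,2): Delta=0.9662 Bond=-47.5684
(3,0): Delta=0.0000 Bond=0.0000
(3,1): Delta=0.0000 Bond=0.0000
(3,2): Delta=0.3773 Bond=-18.5988
(3,3): Delta=1.0000 Bond=-73.0490
V0=20.4070

The replicating-portfolio and risk-neutral prices coincide; use p* = (1.43−0.84)/(1.49−0.84) = 0.9077 for the latter.
Payoff layer (t=4): V(4,0)=0.0000, V(4,1)=0.0000, V(4,2)=0.0000, V(4,3)=20.5805, V(4,4)=117.3380
  t=3,j=0: stock 26.6717 → up 39.7408 (V=0.0000), down 22.4042 (V=0.0000). Price 0.0000; hedge Δ=0.0000, bond B=0.0000.
  t=3,j=1: stock 47.3105 → up 70.4926 (V=0.0000), down 39.7408 (V=0.0000). Price 0.0000; hedge Δ=0.0000, bond B=0.0000.
  t=3,j=2: stock 83.9198 → up 125.0405 (V=20.5805), down 70.4926 (V=0.0000). Price 13.0635; hedge Δ=0.3773, bond B=-18.5988.
  t=3,j=3: stock 148.8577 → up 221.7980 (V=117.3380), down 125.0405 (V=20.5805). Price 75.8088; hedge Δ=1.0000, bond B=-73.0490.
  t=2,j=0: stock 31.7520 → up 47.3105 (V=0.0000), down 26.6717 (V=0.0000). Price 0.0000; hedge Δ=0.0000, bond B=0.0000.
  t=2,j=1: stock 56.3220 → up 83.9198 (V=13.0635), down 47.3105 (V=0.0000). Price 8.2920; hedge Δ=0.3568, bond B=-11.8056.
  t=2,j=2: stock 99.9045 → up 148.8577 (V=75.8088), down 83.9198 (V=13.0635). Price 48.9629; hedge Δ=0.9662, bond B=-47.5684.
  t=1,j=0: stock 37.8000 → up 56.3220 (V=8.2920), down 31.7520 (V=0.0000). Price 5.2634; hedge Δ=0.3375, bond B=-7.4936.
  t=1,j=1: stock 67.0500 → up 99.9045 (V=48.9629), down 56.3220 (V=8.2920). Price 31.6144; hedge Δ=0.9332, bond B=-30.9561.
  t=0,j=0: stock 45.0000 → up 67.0500 (V=31.6144), down 37.8000 (V=5.2634). Price 20.4070; hedge Δ=0.9009, bond B=-20.1331.
Check: Δ(0,0)·S0 + B(0,0) = 20.4070 = V0.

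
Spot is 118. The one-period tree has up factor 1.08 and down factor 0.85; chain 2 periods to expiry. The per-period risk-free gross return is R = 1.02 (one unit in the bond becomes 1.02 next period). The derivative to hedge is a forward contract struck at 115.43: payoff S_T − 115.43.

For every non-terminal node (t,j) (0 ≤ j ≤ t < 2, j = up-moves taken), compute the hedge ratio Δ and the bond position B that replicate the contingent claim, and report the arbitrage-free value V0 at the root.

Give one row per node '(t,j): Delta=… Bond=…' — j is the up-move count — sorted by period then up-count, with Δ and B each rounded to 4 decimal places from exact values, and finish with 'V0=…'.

(0,0): Delta=1.0000 Bond=-110.9477
(1,0): Delta=1.0000 Bond=-113.1667
(1,1): Delta=1.0000 Bond=-113.1667
V0=7.0523

No-arbitrage ⇒ martingale measure with p* = (R−d)/(u−d) = 0.7391.
Terminal values V(2,·): V(2,0)=-30.1750, V(2,1)=-7.1060, V(2,2)=22.2052
  t=1,j=0: stock 100.3000 → up 108.3240 (V=-7.1060), down 85.2550 (V=-30.1750). Price -12.8667; hedge Δ=1.0000, bond B=-113.1667.
  t=1,j=1: stock 127.4400 → up 137.6352 (V=22.2052), down 108.3240 (V=-7.1060). Price 14.2733; hedge Δ=1.0000, bond B=-113.1667.
  t=0,j=0: stock 118.0000 → up 127.4400 (V=14.2733), down 100.3000 (V=-12.8667). Price 7.0523; hedge Δ=1.0000, bond B=-110.9477.
The time-0 hedge costs 7.0523, which is the no-arbitrage price.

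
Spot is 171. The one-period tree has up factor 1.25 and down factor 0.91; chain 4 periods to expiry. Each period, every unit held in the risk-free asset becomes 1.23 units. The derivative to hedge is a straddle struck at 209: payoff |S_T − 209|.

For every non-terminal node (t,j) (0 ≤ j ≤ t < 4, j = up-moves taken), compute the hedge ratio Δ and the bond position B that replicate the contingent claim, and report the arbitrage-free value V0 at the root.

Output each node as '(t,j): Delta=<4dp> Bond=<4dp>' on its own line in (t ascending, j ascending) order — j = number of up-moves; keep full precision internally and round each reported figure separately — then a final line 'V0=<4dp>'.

Since d<R<u, set p* = (R−d)/(u−d) = 0.9412; price each node as the discounted p*-expectation of its children.
Terminal values V(4,·): V(4,0)=91.7368, V(4,1)=47.9242, V(4,2)=12.2580, V(4,3)=94.9258, V(4,4)=208.4805
(3,0): S=128.8606. Δ = (V_up−V_dn)/(S_up−S_dn) = (47.9242−91.7368)/(161.0758−117.2632) = -1.0000. V = [p*·47.9242 + (1−p*)·91.7368]/1.23 = 41.0581. B = V − Δ·S = 169.9187.
(3,1): S=177.0064. Δ = (V_up−V_dn)/(S_up−S_dn) = (12.2580−47.9242)/(221.2580−161.0758) = -0.5926. V = [p*·12.2580 + (1−p*)·47.9242]/1.23 = 11.6715. B = V − Δ·S = 116.5722.
(3,2): S=243.1406. Δ = (V_up−V_dn)/(S_up−S_dn) = (94.9258−12.2580)/(303.9258−221.2580) = 1.0000. V = [p*·94.9258 + (1−p*)·12.2580]/1.23 = 73.2219. B = V − Δ·S = -169.9187.
(3,3): S=333.9844. Δ = (V_up−V_dn)/(S_up−S_dn) = (208.4805−94.9258)/(417.4805−303.9258) = 1.0000. V = [p*·208.4805 + (1−p*)·94.9258]/1.23 = 164.0657. B = V − Δ·S = -169.9187.
(2,0): S=141.6051. Δ = (V_up−V_dn)/(S_up−S_dn) = (11.6715−41.0581)/(177.0064−128.8606) = -0.6104. V = [p*·11.6715 + (1−p*)·41.0581]/1.23 = 10.8944. B = V − Δ·S = 97.3254.
(2,1): S=194.5125. Δ = (V_up−V_dn)/(S_up−S_dn) = (73.2219−11.6715)/(243.1406−177.0064) = 0.9307. V = [p*·73.2219 + (1−p*)·11.6715]/1.23 = 56.5864. B = V − Δ·S = -124.4441.
(2,2): S=267.1875. Δ = (V_up−V_dn)/(S_up−S_dn) = (164.0657−73.2219)/(333.9844−243.1406) = 1.0000. V = [p*·164.0657 + (1−p*)·73.2219]/1.23 = 129.0422. B = V − Δ·S = -138.1453.
(1,0): S=155.6100. Δ = (V_up−V_dn)/(S_up−S_dn) = (56.5864−10.8944)/(194.5125−141.6051) = 0.8636. V = [p*·56.5864 + (1−p*)·10.8944]/1.23 = 43.8201. B = V − Δ·S = -90.5682.
(1,1): S=213.7500. Δ = (V_up−V_dn)/(S_up−S_dn) = (129.0422−56.5864)/(267.1875−194.5125) = 0.9970. V = [p*·129.0422 + (1−p*)·56.5864]/1.23 = 101.4472. B = V − Δ·S = -111.6580.
(0,0): S=171.0000. Δ = (V_up−V_dn)/(S_up−S_dn) = (101.4472−43.8201)/(213.7500−155.6100) = 0.9912. V = [p*·101.4472 + (1−p*)·43.8201]/1.23 = 79.7215. B = V − Δ·S = -89.7703.
Root portfolio cost Δ·171+B reproduces V0=79.7215.

(0,0): Delta=0.9912 Bond=-89.7703
(1,0): Delta=0.8636 Bond=-90.5682
(1,1): Delta=0.9970 Bond=-111.6580
(2,0): Delta=-0.6104 Bond=97.3254
(2,1): Delta=0.9307 Bond=-124.4441
(2,2): Delta=1.0000 Bond=-138.1453
(3,0): Delta=-1.0000 Bond=169.9187
(3,1): Delta=-0.5926 Bond=116.5722
(3,2): Delta=1.0000 Bond=-169.9187
(3,3): Delta=1.0000 Bond=-169.9187
V0=79.7215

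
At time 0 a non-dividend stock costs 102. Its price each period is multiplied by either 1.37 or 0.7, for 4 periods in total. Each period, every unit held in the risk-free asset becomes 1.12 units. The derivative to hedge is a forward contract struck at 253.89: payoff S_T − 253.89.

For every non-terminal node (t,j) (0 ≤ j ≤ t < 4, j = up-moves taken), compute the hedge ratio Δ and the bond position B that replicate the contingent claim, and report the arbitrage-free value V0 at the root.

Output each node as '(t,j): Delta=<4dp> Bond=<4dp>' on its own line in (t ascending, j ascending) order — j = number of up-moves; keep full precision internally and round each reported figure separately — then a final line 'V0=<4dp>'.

(0,0): Delta=1.0000 Bond=-161.3517
(1,0): Delta=1.0000 Bond=-180.7139
(1,1): Delta=1.0000 Bond=-180.7139
(2,0): Delta=1.0000 Bond=-202.3996
(2,1): Delta=1.0000 Bond=-202.3996
(2,2): Delta=1.0000 Bond=-202.3996
(3,0): Delta=1.0000 Bond=-226.6875
(3,1): Delta=1.0000 Bond=-226.6875
(3,2): Delta=1.0000 Bond=-226.6875
(3,3): Delta=1.0000 Bond=-226.6875
V0=-59.3517

Since d<R<u, set p* = (R−d)/(u−d) = 0.6269; price each node as the discounted p*-expectation of its children.
Terminal values V(4,·): V(4,0)=-229.3998, V(4,1)=-205.9592, V(4,2)=-160.0825, V(4,3)=-70.2954, V(4,4)=105.4309
Node (3,0) S=34.9860: V=(p*·-205.9592+(1−p*)·-229.3998)/1.12=-191.7015; Δ=(-205.9592−-229.3998)/(47.9308−24.4902)=1.0000; B=V−Δ·S=-226.6875
Node (3,1) S=68.4726: V=(p*·-160.0825+(1−p*)·-205.9592)/1.12=-158.2149; Δ=(-160.0825−-205.9592)/(93.8075−47.9308)=1.0000; B=V−Δ·S=-226.6875
Node (3,2) S=134.0107: V=(p*·-70.2954+(1−p*)·-160.0825)/1.12=-92.6768; Δ=(-70.2954−-160.0825)/(183.5946−93.8075)=1.0000; B=V−Δ·S=-226.6875
Node (3,3) S=262.2780: V=(p*·105.4309+(1−p*)·-70.2954)/1.12=35.5905; Δ=(105.4309−-70.2954)/(359.3209−183.5946)=1.0000; B=V−Δ·S=-226.6875
Node (2,0) S=49.9800: V=(p*·-158.2149+(1−p*)·-191.7015)/1.12=-152.4196; Δ=(-158.2149−-191.7015)/(68.4726−34.9860)=1.0000; B=V−Δ·S=-202.3996
Node (2,1) S=97.8180: V=(p*·-92.6768+(1−p*)·-158.2149)/1.12=-104.5816; Δ=(-92.6768−-158.2149)/(134.0107−68.4726)=1.0000; B=V−Δ·S=-202.3996
Node (2,2) S=191.4438: V=(p*·35.5905+(1−p*)·-92.6768)/1.12=-10.9558; Δ=(35.5905−-92.6768)/(262.2780−134.0107)=1.0000; B=V−Δ·S=-202.3996
Node (1,0) S=71.4000: V=(p*·-104.5816+(1−p*)·-152.4196)/1.12=-109.3139; Δ=(-104.5816−-152.4196)/(97.8180−49.9800)=1.0000; B=V−Δ·S=-180.7139
Node (1,1) S=139.7400: V=(p*·-10.9558+(1−p*)·-104.5816)/1.12=-40.9739; Δ=(-10.9558−-104.5816)/(191.4438−97.8180)=1.0000; B=V−Δ·S=-180.7139
Node (0,0) S=102.0000: V=(p*·-40.9739+(1−p*)·-109.3139)/1.12=-59.3517; Δ=(-40.9739−-109.3139)/(139.7400−71.4000)=1.0000; B=V−Δ·S=-161.3517
Root portfolio cost Δ·102+B reproduces V0=-59.3517.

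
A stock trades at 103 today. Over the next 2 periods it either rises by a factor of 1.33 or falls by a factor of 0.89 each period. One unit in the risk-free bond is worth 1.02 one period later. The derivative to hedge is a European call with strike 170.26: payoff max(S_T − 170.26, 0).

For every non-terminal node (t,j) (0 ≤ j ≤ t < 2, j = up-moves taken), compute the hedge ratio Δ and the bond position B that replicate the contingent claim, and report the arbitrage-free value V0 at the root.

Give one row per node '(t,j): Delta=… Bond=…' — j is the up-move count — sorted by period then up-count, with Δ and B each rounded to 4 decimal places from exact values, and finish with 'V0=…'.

Since d<R<u, set p* = (R−d)/(u−d) = 0.2955; price each node as the discounted p*-expectation of its children.
Terminal payoffs: V(2,0)=0.0000, V(2,1)=0.0000, V(2,2)=11.9367
  t=1,j=0: stock 91.6700 → up 121.9211 (V=0.0000), down 81.5863 (V=0.0000). Price 0.0000; hedge Δ=0.0000, bond B=0.0000.
  t=1,j=1: stock 136.9900 → up 182.1967 (V=11.9367), down 121.9211 (V=0.0000). Price 3.4576; hedge Δ=0.1980, bond B=-23.6713.
  t=0,j=0: stock 103.0000 → up 136.9900 (V=3.4576), down 91.6700 (V=0.0000). Price 1.0015; hedge Δ=0.0763, bond B=-6.8566.
The time-0 hedge costs 1.0015, which is the no-arbitrage price.

(0,0): Delta=0.0763 Bond=-6.8566
(1,0): Delta=0.0000 Bond=0.0000
(1,1): Delta=0.1980 Bond=-23.6713
V0=1.0015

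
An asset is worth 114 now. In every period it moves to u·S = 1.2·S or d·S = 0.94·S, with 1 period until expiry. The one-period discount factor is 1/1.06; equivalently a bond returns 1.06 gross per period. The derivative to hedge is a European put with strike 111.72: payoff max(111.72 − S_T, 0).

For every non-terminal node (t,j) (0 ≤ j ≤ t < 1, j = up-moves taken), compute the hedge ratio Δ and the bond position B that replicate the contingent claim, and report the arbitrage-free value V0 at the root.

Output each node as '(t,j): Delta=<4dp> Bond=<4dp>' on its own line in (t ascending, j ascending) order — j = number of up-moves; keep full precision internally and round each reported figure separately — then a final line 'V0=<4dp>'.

Risk-neutral probability p* = (R−d)/(u−d) = (1.06−0.94)/(1.2−0.94) = 0.4615.
At expiry t=1: V(1,0)=4.5600, V(1,1)=0.0000
(0,0): S=114.0000. Δ = (V_up−V_dn)/(S_up−S_dn) = (0.0000−4.5600)/(136.8000−107.1600) = -0.1538. V = [p*·0.0000 + (1−p*)·4.5600]/1.06 = 2.3164. B = V − Δ·S = 19.8549.
Self-financing check: at every node Δ·S+B equals the discounted successor values.

(0,0): Delta=-0.1538 Bond=19.8549
V0=2.3164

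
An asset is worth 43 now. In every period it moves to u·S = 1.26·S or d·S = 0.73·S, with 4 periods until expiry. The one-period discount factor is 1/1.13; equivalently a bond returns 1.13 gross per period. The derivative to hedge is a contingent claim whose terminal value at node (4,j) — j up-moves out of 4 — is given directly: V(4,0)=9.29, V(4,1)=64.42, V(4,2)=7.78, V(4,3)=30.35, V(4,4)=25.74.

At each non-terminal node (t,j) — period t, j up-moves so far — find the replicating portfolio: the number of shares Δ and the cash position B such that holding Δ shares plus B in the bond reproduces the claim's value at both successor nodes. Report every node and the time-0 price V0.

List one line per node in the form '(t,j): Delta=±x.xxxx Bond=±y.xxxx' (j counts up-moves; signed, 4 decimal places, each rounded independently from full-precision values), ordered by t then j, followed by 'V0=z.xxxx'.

Since d<R<u, set p* = (R−d)/(u−d) = 0.7547; price each node as the discounted p*-expectation of its children.
Payoff layer (t=4): V(4,0)=9.2900, V(4,1)=64.4200, V(4,2)=7.7800, V(4,3)=30.3500, V(4,4)=25.7400
  t=3,j=0: stock 16.7277 → up 21.0769 (V=64.4200), down 12.2112 (V=9.2900). Price 45.0421; hedge Δ=6.2183, bond B=-58.9768.
  t=3,j=1: stock 28.8725 → up 36.3794 (V=7.7800), down 21.0769 (V=64.4200). Price 19.1795; hedge Δ=-3.7014, bond B=126.0474.
  t=3,j=2: stock 49.8348 → up 62.7918 (V=30.3500), down 36.3794 (V=7.7800). Price 21.9593; hedge Δ=0.8545, bond B=-20.6256.
  t=3,j=3: stock 86.0162 → up 108.3804 (V=25.7400), down 62.7918 (V=30.3500). Price 23.7794; hedge Δ=-0.1011, bond B=32.4775.
  t=2,j=0: stock 22.9147 → up 28.8725 (V=19.1795), down 16.7277 (V=45.0421). Price 22.5869; hedge Δ=-2.1295, bond B=71.3842.
  t=2,j=1: stock 39.5514 → up 49.8348 (V=21.9593), down 28.8725 (V=19.1795). Price 18.8296; hedge Δ=0.1326, bond B=13.5847.
  t=2,j=2: stock 68.2668 → up 86.0162 (V=23.7794), down 49.8348 (V=21.9593). Price 20.6486; hedge Δ=0.0503, bond B=17.2144.
  t=1,j=0: stock 31.3900 → up 39.5514 (V=18.8296), down 22.9147 (V=22.5869). Price 17.4789; hedge Δ=-0.2258, bond B=24.5681.
  t=1,j=1: stock 54.1800 → up 68.2668 (V=20.6486), down 39.5514 (V=18.8296). Price 17.8783; hedge Δ=0.0633, bond B=14.4461.
  t=0,j=0: stock 43.0000 → up 54.1800 (V=17.8783), down 31.3900 (V=17.4789). Price 15.7348; hedge Δ=0.0175, bond B=14.9813.
Check: Δ(0,0)·S0 + B(0,0) = 15.7348 = V0.

(0,0): Delta=0.0175 Bond=14.9813
(1,0): Delta=-0.2258 Bond=24.5681
(1,1): Delta=0.0633 Bond=14.4461
(2,0): Delta=-2.1295 Bond=71.3842
(2,1): Delta=0.1326 Bond=13.5847
(2,2): Delta=0.0503 Bond=17.2144
(3,0): Delta=6.2183 Bond=-58.9768
(3,1): Delta=-3.7014 Bond=126.0474
(3,2): Delta=0.8545 Bond=-20.6256
(3,3): Delta=-0.1011 Bond=32.4775
V0=15.7348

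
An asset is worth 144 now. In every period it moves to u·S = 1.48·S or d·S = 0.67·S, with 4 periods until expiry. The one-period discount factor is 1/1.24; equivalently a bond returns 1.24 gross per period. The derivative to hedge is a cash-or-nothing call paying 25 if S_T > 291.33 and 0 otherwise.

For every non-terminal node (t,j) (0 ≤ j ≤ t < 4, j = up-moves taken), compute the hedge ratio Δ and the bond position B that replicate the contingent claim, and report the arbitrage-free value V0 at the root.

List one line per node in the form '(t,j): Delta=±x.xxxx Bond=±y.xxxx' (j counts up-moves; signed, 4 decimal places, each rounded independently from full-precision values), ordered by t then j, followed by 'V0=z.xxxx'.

No-arbitrage ⇒ martingale measure with p* = (R−d)/(u−d) = 0.7037.
Terminal payoffs: V(4,0)=0.0000, V(4,1)=0.0000, V(4,2)=0.0000, V(4,3)=25.0000, V(4,4)=25.0000
  t=3,j=0: stock 43.3099 → up 64.0986 (V=0.0000), down 29.0176 (V=0.0000). Price 0.0000; hedge Δ=0.0000, bond B=0.0000.
  t=3,j=1: stock 95.6696 → up 141.5910 (V=0.0000), down 64.0986 (V=0.0000). Price 0.0000; hedge Δ=0.0000, bond B=0.0000.
  t=3,j=2: stock 211.3298 → up 312.7681 (V=25.0000), down 141.5910 (V=0.0000). Price 14.1876; hedge Δ=0.1460, bond B=-16.6766.
  t=3,j=3: stock 466.8180 → up 690.8907 (V=25.0000), down 312.7681 (V=25.0000). Price 20.1613; hedge Δ=0.0000, bond B=20.1613.
  t=2,j=0: stock 64.6416 → up 95.6696 (V=0.0000), down 43.3099 (V=0.0000). Price 0.0000; hedge Δ=0.0000, bond B=0.0000.
  t=2,j=1: stock 142.7904 → up 211.3298 (V=14.1876), down 95.6696 (V=0.0000). Price 8.0515; hedge Δ=0.1227, bond B=-9.4640.
  t=2,j=2: stock 315.4176 → up 466.8180 (V=20.1613), down 211.3298 (V=14.1876). Price 14.8317; hedge Δ=0.0234, bond B=7.4567.
  t=1,j=0: stock 96.4800 → up 142.7904 (V=8.0515), down 64.6416 (V=0.0000). Price 4.5692; hedge Δ=0.1030, bond B=-5.3709.
  t=1,j=1: stock 213.1200 → up 315.4176 (V=14.8317), down 142.7904 (V=8.0515). Price 10.3409; hedge Δ=0.0393, bond B=1.9703.
  t=0,j=0: stock 144.0000 → up 213.1200 (V=10.3409), down 96.4800 (V=4.5692). Price 6.9603; hedge Δ=0.0495, bond B=-0.1652.
Self-financing check: at every node Δ·S+B equals the discounted successor values.

(0,0): Delta=0.0495 Bond=-0.1652
(1,0): Delta=0.1030 Bond=-5.3709
(1,1): Delta=0.0393 Bond=1.9703
(2,0): Delta=0.0000 Bond=0.0000
(2,1): Delta=0.1227 Bond=-9.4640
(2,2): Delta=0.0234 Bond=7.4567
(3,0): Delta=0.0000 Bond=0.0000
(3,1): Delta=0.0000 Bond=0.0000
(3,2): Delta=0.1460 Bond=-16.6766
(3,3): Delta=0.0000 Bond=20.1613
V0=6.9603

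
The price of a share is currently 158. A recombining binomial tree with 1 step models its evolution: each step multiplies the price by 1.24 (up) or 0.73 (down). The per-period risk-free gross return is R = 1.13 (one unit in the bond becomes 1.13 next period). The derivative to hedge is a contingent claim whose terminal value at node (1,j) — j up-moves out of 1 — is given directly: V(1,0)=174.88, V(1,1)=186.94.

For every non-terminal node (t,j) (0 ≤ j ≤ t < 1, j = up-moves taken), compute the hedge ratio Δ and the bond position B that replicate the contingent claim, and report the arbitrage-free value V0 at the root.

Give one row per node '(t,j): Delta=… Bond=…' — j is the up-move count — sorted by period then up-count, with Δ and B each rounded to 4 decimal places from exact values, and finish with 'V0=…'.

Since d<R<u, set p* = (R−d)/(u−d) = 0.7843; price each node as the discounted p*-expectation of its children.
Payoff layer (t=1): V(1,0)=174.8800, V(1,1)=186.9400
Node (0,0) S=158.0000: V=(p*·186.9400+(1−p*)·174.8800)/1.13=163.1317; Δ=(186.9400−174.8800)/(195.9200−115.3400)=0.1497; B=V−Δ·S=139.4846
Each (Δ,B) replicates both successor values, so the strategy is self-financing and V0 is arbitrage-free.

(0,0): Delta=0.1497 Bond=139.4846
V0=163.1317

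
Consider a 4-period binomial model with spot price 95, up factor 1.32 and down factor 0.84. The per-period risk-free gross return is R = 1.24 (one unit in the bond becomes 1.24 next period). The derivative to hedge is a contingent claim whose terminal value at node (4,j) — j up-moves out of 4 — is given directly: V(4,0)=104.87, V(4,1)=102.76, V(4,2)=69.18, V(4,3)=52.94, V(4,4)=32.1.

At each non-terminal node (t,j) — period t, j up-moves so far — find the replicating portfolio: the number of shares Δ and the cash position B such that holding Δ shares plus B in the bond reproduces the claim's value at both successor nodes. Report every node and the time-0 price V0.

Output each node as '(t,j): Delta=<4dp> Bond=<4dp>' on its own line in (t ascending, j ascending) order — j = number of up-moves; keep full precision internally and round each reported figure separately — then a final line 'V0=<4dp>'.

(0,0): Delta=-0.2305 Bond=41.1767
(1,0): Delta=-0.3509 Bond=60.6630
(1,1): Delta=-0.2152 Bond=49.1383
(2,0): Delta=-0.7102 Bond=99.3093
(2,1): Delta=-0.3051 Bond=70.4046
(2,2): Delta=-0.2037 Bond=59.0368
(3,0): Delta=-0.0781 Bond=87.5504
(3,1): Delta=-0.7906 Bond=130.2621
(3,2): Delta=-0.2433 Bond=78.7097
(3,3): Delta=-0.1987 Bond=72.1048
V0=19.2784

The replicating-portfolio and risk-neutral prices coincide; use p* = (1.24−0.84)/(1.32−0.84) = 0.8333 for the latter.
At expiry t=4: V(4,0)=104.8700, V(4,1)=102.7600, V(4,2)=69.1800, V(4,3)=52.9400, V(4,4)=32.1000
Node (3,0) S=56.3069: V=(p*·102.7600+(1−p*)·104.8700)/1.24=83.1546; Δ=(102.7600−104.8700)/(74.3251−47.2978)=-0.0781; B=V−Δ·S=87.5504
Node (3,1) S=88.4822: V=(p*·69.1800+(1−p*)·102.7600)/1.24=60.3038; Δ=(69.1800−102.7600)/(116.7966−74.3251)=-0.7906; B=V−Δ·S=130.2621
Node (3,2) S=139.0435: V=(p*·52.9400+(1−p*)·69.1800)/1.24=44.8763; Δ=(52.9400−69.1800)/(183.5374−116.7966)=-0.2433; B=V−Δ·S=78.7097
Node (3,3) S=218.4970: V=(p*·32.1000+(1−p*)·52.9400)/1.24=28.6882; Δ=(32.1000−52.9400)/(288.4160−183.5374)=-0.1987; B=V−Δ·S=72.1048
Node (2,0) S=67.0320: V=(p*·60.3038+(1−p*)·83.1546)/1.24=51.7034; Δ=(60.3038−83.1546)/(88.4822−56.3069)=-0.7102; B=V−Δ·S=99.3093
Node (2,1) S=105.3360: V=(p*·44.8763+(1−p*)·60.3038)/1.24=38.2642; Δ=(44.8763−60.3038)/(139.0435−88.4822)=-0.3051; B=V−Δ·S=70.4046
Node (2,2) S=165.5280: V=(p*·28.6882+(1−p*)·44.8763)/1.24=25.3115; Δ=(28.6882−44.8763)/(218.4970−139.0435)=-0.2037; B=V−Δ·S=59.0368
Node (1,0) S=79.8000: V=(p*·38.2642+(1−p*)·51.7034)/1.24=32.6646; Δ=(38.2642−51.7034)/(105.3360−67.0320)=-0.3509; B=V−Δ·S=60.6630
Node (1,1) S=125.4000: V=(p*·25.3115+(1−p*)·38.2642)/1.24=22.1534; Δ=(25.3115−38.2642)/(165.5280−105.3360)=-0.2152; B=V−Δ·S=49.1383
Node (0,0) S=95.0000: V=(p*·22.1534+(1−p*)·32.6646)/1.24=19.2784; Δ=(22.1534−32.6646)/(125.4000−79.8000)=-0.2305; B=V−Δ·S=41.1767
Each (Δ,B) replicates both successor values, so the strategy is self-financing and V0 is arbitrage-free.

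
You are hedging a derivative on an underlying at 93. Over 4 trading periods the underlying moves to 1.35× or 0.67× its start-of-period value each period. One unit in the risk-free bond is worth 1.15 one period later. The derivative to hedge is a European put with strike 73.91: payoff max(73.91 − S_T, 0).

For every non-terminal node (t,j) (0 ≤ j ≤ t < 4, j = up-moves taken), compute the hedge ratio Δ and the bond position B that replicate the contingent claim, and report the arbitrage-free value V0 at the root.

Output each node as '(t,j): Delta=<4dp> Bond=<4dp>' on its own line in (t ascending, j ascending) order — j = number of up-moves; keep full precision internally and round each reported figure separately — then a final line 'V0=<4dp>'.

(0,0): Delta=-0.0739 Bond=8.5919
(1,0): Delta=-0.2972 Bond=23.7975
(1,1): Delta=-0.0277 Bond=4.0820
(2,0): Delta=-0.9530 Bond=54.7427
(2,1): Delta=-0.1616 Bond=15.9606
(2,2): Delta=0.0000 Bond=0.0000
(3,0): Delta=-1.0000 Bond=64.2696
(3,1): Delta=-0.9432 Bond=62.4059
(3,2): Delta=0.0000 Bond=0.0000
(3,3): Delta=0.0000 Bond=0.0000
V0=1.7208

Risk-neutral probability p* = (R−d)/(u−d) = (1.15−0.67)/(1.35−0.67) = 0.7059.
At expiry t=4: V(4,0)=55.1695, V(4,1)=36.1492, V(4,2)=0.0000, V(4,3)=0.0000, V(4,4)=0.0000
  t=3,j=0: stock 27.9710 → up 37.7608 (V=36.1492), down 18.7405 (V=55.1695). Price 36.2986; hedge Δ=-1.0000, bond B=64.2696.
  t=3,j=1: stock 56.3594 → up 76.0852 (V=0.0000), down 37.7608 (V=36.1492). Price 9.2453; hedge Δ=-0.9432, bond B=62.4059.
  t=3,j=2: stock 113.5600 → up 153.3060 (V=0.0000), down 76.0852 (V=0.0000). Price 0.0000; hedge Δ=0.0000, bond B=0.0000.
  t=3,j=3: stock 228.8149 → up 308.9001 (V=0.0000), down 153.3060 (V=0.0000). Price 0.0000; hedge Δ=0.0000, bond B=0.0000.
  t=2,j=0: stock 41.7477 → up 56.3594 (V=9.2453), down 27.9710 (V=36.2986). Price 14.9584; hedge Δ=-0.9530, bond B=54.7427.
  t=2,j=1: stock 84.1185 → up 113.5600 (V=0.0000), down 56.3594 (V=9.2453). Price 2.3645; hedge Δ=-0.1616, bond B=15.9606.
  t=2,j=2: stock 169.4925 → up 228.8149 (V=0.0000), down 113.5600 (V=0.0000). Price 0.0000; hedge Δ=0.0000, bond B=0.0000.
  t=1,j=0: stock 62.3100 → up 84.1185 (V=2.3645), down 41.7477 (V=14.9584). Price 5.2771; hedge Δ=-0.2972, bond B=23.7975.
  t=1,j=1: stock 125.5500 → up 169.4925 (V=0.0000), down 84.1185 (V=2.3645). Price 0.6047; hedge Δ=-0.0277, bond B=4.0820.
  t=0,j=0: stock 93.0000 → up 125.5500 (V=0.6047), down 62.3100 (V=5.2771). Price 1.7208; hedge Δ=-0.0739, bond B=8.5919.
Check: Δ(0,0)·S0 + B(0,0) = 1.7208 = V0.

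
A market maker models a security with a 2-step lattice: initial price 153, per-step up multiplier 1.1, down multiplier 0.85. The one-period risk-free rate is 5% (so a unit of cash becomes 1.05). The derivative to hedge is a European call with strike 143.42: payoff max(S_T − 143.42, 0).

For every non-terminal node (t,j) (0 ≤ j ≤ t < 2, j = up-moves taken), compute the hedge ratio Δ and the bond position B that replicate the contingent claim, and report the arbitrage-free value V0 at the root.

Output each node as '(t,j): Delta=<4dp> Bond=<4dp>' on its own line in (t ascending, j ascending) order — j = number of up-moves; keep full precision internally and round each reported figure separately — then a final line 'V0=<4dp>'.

Since d<R<u, set p* = (R−d)/(u−d) = 0.8000; price each node as the discounted p*-expectation of its children.
Terminal payoffs: V(2,0)=0.0000, V(2,1)=0.0000, V(2,2)=41.7100
(1,0): S=130.0500. Δ = (V_up−V_dn)/(S_up−S_dn) = (0.0000−0.0000)/(143.0550−110.5425) = 0.0000. V = [p*·0.0000 + (1−p*)·0.0000]/1.05 = 0.0000. B = V − Δ·S = 0.0000.
(1,1): S=168.3000. Δ = (V_up−V_dn)/(S_up−S_dn) = (41.7100−0.0000)/(185.1300−143.0550) = 0.9913. V = [p*·41.7100 + (1−p*)·0.0000]/1.05 = 31.7790. B = V − Δ·S = -135.0610.
(0,0): S=153.0000. Δ = (V_up−V_dn)/(S_up−S_dn) = (31.7790−0.0000)/(168.3000−130.0500) = 0.8308. V = [p*·31.7790 + (1−p*)·0.0000]/1.05 = 24.2126. B = V − Δ·S = -102.9036.
The time-0 hedge costs 24.2126, which is the no-arbitrage price.

(0,0): Delta=0.8308 Bond=-102.9036
(1,0): Delta=0.0000 Bond=0.0000
(1,1): Delta=0.9913 Bond=-135.0610
V0=24.2126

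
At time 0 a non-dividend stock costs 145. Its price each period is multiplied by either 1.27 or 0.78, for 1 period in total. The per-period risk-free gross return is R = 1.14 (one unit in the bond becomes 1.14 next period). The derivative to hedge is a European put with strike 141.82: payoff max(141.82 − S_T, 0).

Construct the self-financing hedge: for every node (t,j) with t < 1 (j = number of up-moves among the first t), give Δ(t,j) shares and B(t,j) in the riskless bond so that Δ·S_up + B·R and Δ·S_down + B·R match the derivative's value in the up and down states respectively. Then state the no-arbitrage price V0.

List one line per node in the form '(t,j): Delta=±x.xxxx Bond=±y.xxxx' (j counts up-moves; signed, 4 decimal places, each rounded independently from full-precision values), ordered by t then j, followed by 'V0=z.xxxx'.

(0,0): Delta=-0.4042 Bond=65.2961
V0=6.6839

Under the risk-neutral measure, an up-move has probability p* = (R−d)/(u−d) = 0.7347 and values discount at R = 1.14.
Terminal payoffs: V(1,0)=28.7200, V(1,1)=0.0000
  t=0,j=0: stock 145.0000 → up 184.1500 (V=0.0000), down 113.1000 (V=28.7200). Price 6.6839; hedge Δ=-0.4042, bond B=65.2961.
Each (Δ,B) replicates both successor values, so the strategy is self-financing and V0 is arbitrage-free.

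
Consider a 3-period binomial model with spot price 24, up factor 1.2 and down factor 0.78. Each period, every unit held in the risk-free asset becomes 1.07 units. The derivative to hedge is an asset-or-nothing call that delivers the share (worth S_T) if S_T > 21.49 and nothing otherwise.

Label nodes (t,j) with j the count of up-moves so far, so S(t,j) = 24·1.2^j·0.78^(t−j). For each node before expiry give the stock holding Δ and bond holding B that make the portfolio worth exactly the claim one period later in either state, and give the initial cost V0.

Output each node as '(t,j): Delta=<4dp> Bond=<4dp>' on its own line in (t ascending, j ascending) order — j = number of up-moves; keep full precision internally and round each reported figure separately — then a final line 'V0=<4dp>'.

(0,0): Delta=1.5981 Bond=-17.4677
(1,0): Delta=2.2125 Bond=-30.1922
(1,1): Delta=1.4190 Bond=-13.5344
(2,0): Delta=0.0000 Bond=0.0000
(2,1): Delta=2.8571 Bond=-46.7875
(2,2): Delta=1.0000 Bond=0.0000
V0=20.8858

Under the risk-neutral measure, an up-move has probability p* = (R−d)/(u−d) = 0.6905 and values discount at R = 1.07.
Payoff layer (t=3): V(3,0)=0.0000, V(3,1)=0.0000, V(3,2)=26.9568, V(3,3)=41.4720
Node (2,0) S=14.6016: V=(p*·0.0000+(1−p*)·0.0000)/1.07=0.0000; Δ=(0.0000−0.0000)/(17.5219−11.3892)=0.0000; B=V−Δ·S=0.0000
Node (2,1) S=22.4640: V=(p*·26.9568+(1−p*)·0.0000)/1.07=17.3954; Δ=(26.9568−0.0000)/(26.9568−17.5219)=2.8571; B=V−Δ·S=-46.7875
Node (2,2) S=34.5600: V=(p*·41.4720+(1−p*)·26.9568)/1.07=34.5600; Δ=(41.4720−26.9568)/(41.4720−26.9568)=1.0000; B=V−Δ·S=0.0000
Node (1,0) S=18.7200: V=(p*·17.3954+(1−p*)·0.0000)/1.07=11.2253; Δ=(17.3954−0.0000)/(22.4640−14.6016)=2.2125; B=V−Δ·S=-30.1922
Node (1,1) S=28.8000: V=(p*·34.5600+(1−p*)·17.3954)/1.07=27.3338; Δ=(34.5600−17.3954)/(34.5600−22.4640)=1.4190; B=V−Δ·S=-13.5344
Node (0,0) S=24.0000: V=(p*·27.3338+(1−p*)·11.2253)/1.07=20.8858; Δ=(27.3338−11.2253)/(28.8000−18.7200)=1.5981; B=V−Δ·S=-17.4677
Check: Δ(0,0)·S0 + B(0,0) = 20.8858 = V0.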